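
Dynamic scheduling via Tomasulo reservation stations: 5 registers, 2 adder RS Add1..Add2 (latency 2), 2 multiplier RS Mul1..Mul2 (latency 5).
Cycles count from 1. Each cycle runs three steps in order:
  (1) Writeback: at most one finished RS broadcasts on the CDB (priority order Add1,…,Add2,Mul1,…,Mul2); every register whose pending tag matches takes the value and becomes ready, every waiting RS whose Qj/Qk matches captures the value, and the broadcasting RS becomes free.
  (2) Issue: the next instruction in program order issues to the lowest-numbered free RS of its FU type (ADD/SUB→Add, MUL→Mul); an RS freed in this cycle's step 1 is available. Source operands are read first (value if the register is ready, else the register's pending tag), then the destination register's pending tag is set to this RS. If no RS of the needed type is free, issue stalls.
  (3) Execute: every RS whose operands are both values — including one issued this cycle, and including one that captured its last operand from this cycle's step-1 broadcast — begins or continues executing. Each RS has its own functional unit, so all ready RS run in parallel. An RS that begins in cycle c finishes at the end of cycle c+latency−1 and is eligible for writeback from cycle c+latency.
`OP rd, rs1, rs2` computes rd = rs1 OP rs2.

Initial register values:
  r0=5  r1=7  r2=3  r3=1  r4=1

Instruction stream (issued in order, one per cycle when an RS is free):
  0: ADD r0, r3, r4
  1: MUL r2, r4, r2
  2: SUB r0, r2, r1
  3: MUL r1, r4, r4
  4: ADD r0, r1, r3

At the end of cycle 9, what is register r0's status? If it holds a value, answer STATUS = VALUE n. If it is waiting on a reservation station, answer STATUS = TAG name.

STATUS = TAG Add2

c1: issue ADD r0<-Add1 | r0:Add1,r1:7,r2:3,r3:1,r4:1
c2: issue MUL r2<-Mul1 | r0:Add1,r1:7,r2:Mul1,r3:1,r4:1
c3: CDB Add1=2; issue SUB r0<-Add1 | r0:Add1,r1:7,r2:Mul1,r3:1,r4:1
c4: issue MUL r1<-Mul2 | r0:Add1,r1:Mul2,r2:Mul1,r3:1,r4:1
c5: issue ADD r0<-Add2 | r0:Add2,r1:Mul2,r2:Mul1,r3:1,r4:1
c6: - | r0:Add2,r1:Mul2,r2:Mul1,r3:1,r4:1
c7: CDB Mul1=3 | r0:Add2,r1:Mul2,r2:3,r3:1,r4:1
c8: - | r0:Add2,r1:Mul2,r2:3,r3:1,r4:1
c9: CDB Add1=-4 | r0:Add2,r1:Mul2,r2:3,r3:1,r4:1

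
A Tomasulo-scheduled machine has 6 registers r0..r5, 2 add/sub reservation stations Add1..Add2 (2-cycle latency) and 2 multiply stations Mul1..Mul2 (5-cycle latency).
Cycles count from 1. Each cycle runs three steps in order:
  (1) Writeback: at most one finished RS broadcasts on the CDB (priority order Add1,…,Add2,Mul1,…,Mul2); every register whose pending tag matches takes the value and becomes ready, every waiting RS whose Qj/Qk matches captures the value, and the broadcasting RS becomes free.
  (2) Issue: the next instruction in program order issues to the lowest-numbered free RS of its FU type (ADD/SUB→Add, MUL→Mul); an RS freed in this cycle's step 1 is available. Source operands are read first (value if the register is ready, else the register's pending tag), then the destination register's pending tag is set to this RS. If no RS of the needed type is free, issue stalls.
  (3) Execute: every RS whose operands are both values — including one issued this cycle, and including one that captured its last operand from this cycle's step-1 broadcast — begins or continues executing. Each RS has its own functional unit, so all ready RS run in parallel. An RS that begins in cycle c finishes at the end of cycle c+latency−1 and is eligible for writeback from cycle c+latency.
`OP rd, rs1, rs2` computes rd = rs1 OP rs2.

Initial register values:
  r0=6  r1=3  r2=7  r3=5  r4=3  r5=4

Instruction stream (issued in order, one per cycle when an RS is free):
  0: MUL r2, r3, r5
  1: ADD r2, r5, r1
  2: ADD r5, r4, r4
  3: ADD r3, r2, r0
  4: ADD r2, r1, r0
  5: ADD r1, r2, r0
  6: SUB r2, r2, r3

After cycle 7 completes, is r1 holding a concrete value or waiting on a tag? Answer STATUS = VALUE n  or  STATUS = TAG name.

  c1: issue MUL r2<-Mul1  regs: r0:6,r1:3,r2:Mul1,r3:5,r4:3,r5:4
  c2: issue ADD r2<-Add1  regs: r0:6,r1:3,r2:Add1,r3:5,r4:3,r5:4
  c3: issue ADD r5<-Add2  regs: r0:6,r1:3,r2:Add1,r3:5,r4:3,r5:Add2
  c4: CDB Add1=7; issue ADD r3<-Add1  regs: r0:6,r1:3,r2:7,r3:Add1,r4:3,r5:Add2
  c5: CDB Add2=6; issue ADD r2<-Add2  regs: r0:6,r1:3,r2:Add2,r3:Add1,r4:3,r5:6
  c6: CDB Add1=13; issue ADD r1<-Add1  regs: r0:6,r1:Add1,r2:Add2,r3:13,r4:3,r5:6
  c7: CDB Add2=9; issue SUB r2<-Add2  regs: r0:6,r1:Add1,r2:Add2,r3:13,r4:3,r5:6

STATUS = TAG Add1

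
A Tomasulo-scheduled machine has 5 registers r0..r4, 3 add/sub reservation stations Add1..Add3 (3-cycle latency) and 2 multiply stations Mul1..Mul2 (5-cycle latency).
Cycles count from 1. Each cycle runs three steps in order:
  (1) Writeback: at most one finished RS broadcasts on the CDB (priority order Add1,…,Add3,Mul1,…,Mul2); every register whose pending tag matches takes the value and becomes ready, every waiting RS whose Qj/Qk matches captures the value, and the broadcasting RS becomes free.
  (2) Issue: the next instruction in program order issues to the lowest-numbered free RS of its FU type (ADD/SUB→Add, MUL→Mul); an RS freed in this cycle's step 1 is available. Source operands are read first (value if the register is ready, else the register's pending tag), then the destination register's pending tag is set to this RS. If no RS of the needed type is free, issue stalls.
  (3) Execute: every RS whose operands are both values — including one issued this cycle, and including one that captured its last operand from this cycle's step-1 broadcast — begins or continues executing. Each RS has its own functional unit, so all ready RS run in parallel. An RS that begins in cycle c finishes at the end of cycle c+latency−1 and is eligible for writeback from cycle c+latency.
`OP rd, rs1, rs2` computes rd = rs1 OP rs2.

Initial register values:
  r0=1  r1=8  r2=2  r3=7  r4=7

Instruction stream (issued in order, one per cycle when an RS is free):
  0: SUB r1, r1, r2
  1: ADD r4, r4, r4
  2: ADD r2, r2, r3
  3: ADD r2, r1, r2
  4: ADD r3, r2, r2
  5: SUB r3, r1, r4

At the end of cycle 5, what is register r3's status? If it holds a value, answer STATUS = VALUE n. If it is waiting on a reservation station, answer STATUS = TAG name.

cycle 1: issue SUB r1<-Add1 // r0:1,r1:Add1,r2:2,r3:7,r4:7
cycle 2: issue ADD r4<-Add2 // r0:1,r1:Add1,r2:2,r3:7,r4:Add2
cycle 3: issue ADD r2<-Add3 // r0:1,r1:Add1,r2:Add3,r3:7,r4:Add2
cycle 4: CDB Add1=6; issue ADD r2<-Add1 // r0:1,r1:6,r2:Add1,r3:7,r4:Add2
cycle 5: CDB Add2=14; issue ADD r3<-Add2 // r0:1,r1:6,r2:Add1,r3:Add2,r4:14

STATUS = TAG Add2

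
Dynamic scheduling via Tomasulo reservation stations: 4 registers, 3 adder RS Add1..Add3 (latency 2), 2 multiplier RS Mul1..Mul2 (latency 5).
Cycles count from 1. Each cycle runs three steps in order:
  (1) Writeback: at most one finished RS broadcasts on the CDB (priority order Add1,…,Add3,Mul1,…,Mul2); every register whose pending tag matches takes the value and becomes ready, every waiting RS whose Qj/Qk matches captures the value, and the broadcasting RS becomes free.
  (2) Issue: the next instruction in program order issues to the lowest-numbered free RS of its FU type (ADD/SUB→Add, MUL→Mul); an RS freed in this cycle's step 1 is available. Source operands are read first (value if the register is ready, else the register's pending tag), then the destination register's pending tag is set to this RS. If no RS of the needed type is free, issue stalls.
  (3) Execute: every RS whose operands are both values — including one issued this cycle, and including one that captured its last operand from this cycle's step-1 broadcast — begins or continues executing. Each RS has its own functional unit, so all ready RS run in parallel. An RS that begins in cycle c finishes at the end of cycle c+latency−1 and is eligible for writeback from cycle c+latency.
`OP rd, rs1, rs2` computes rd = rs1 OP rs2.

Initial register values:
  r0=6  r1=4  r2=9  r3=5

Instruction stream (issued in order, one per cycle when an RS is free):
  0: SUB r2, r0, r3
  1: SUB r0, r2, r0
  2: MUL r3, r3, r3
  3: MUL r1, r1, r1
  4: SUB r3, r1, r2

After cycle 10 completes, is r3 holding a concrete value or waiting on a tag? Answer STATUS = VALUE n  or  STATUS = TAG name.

cycle 1: issue SUB r2<-Add1 // r0:6,r1:4,r2:Add1,r3:5
cycle 2: issue SUB r0<-Add2 // r0:Add2,r1:4,r2:Add1,r3:5
cycle 3: CDB Add1=1; issue MUL r3<-Mul1 // r0:Add2,r1:4,r2:1,r3:Mul1
cycle 4: issue MUL r1<-Mul2 // r0:Add2,r1:Mul2,r2:1,r3:Mul1
cycle 5: CDB Add2=-5; issue SUB r3<-Add1 // r0:-5,r1:Mul2,r2:1,r3:Add1
cycle 6: - // r0:-5,r1:Mul2,r2:1,r3:Add1
cycle 7: - // r0:-5,r1:Mul2,r2:1,r3:Add1
cycle 8: CDB Mul1=25 // r0:-5,r1:Mul2,r2:1,r3:Add1
cycle 9: CDB Mul2=16 // r0:-5,r1:16,r2:1,r3:Add1
cycle 10: - // r0:-5,r1:16,r2:1,r3:Add1

STATUS = TAG Add1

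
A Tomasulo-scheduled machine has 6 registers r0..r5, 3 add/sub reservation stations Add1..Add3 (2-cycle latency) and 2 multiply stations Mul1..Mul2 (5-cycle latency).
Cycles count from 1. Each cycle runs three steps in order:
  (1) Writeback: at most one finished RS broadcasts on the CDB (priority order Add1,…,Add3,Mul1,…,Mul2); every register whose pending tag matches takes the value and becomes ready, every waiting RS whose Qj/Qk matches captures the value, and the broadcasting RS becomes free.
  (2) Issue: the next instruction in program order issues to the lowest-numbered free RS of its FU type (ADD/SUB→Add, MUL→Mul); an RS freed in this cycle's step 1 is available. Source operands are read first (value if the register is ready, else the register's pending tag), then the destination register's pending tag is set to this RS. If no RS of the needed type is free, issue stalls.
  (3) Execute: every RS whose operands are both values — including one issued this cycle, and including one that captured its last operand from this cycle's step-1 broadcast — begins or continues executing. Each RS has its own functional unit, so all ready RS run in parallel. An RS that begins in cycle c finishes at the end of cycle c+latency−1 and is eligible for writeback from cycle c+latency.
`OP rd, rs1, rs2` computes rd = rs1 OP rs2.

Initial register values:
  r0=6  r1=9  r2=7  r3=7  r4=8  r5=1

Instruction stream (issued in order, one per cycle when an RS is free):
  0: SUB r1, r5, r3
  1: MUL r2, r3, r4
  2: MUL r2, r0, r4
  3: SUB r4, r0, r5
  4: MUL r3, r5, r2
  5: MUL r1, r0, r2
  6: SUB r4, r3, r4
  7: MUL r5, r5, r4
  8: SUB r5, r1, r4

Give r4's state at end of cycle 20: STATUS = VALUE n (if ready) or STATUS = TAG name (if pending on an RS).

STATUS = VALUE 43

cycle 1: issue SUB r1<-Add1 // r0:6,r1:Add1,r2:7,r3:7,r4:8,r5:1
cycle 2: issue MUL r2<-Mul1 // r0:6,r1:Add1,r2:Mul1,r3:7,r4:8,r5:1
cycle 3: CDB Add1=-6; issue MUL r2<-Mul2 // r0:6,r1:-6,r2:Mul2,r3:7,r4:8,r5:1
cycle 4: issue SUB r4<-Add1 // r0:6,r1:-6,r2:Mul2,r3:7,r4:Add1,r5:1
cycle 5: stall // r0:6,r1:-6,r2:Mul2,r3:7,r4:Add1,r5:1
cycle 6: CDB Add1=5; stall // r0:6,r1:-6,r2:Mul2,r3:7,r4:5,r5:1
cycle 7: CDB Mul1=56; issue MUL r3<-Mul1 // r0:6,r1:-6,r2:Mul2,r3:Mul1,r4:5,r5:1
cycle 8: CDB Mul2=48; issue MUL r1<-Mul2 // r0:6,r1:Mul2,r2:48,r3:Mul1,r4:5,r5:1
cycle 9: issue SUB r4<-Add1 // r0:6,r1:Mul2,r2:48,r3:Mul1,r4:Add1,r5:1
cycle 10: stall // r0:6,r1:Mul2,r2:48,r3:Mul1,r4:Add1,r5:1
cycle 11: stall // r0:6,r1:Mul2,r2:48,r3:Mul1,r4:Add1,r5:1
cycle 12: stall // r0:6,r1:Mul2,r2:48,r3:Mul1,r4:Add1,r5:1
cycle 13: CDB Mul1=48; issue MUL r5<-Mul1 // r0:6,r1:Mul2,r2:48,r3:48,r4:Add1,r5:Mul1
cycle 14: CDB Mul2=288; issue SUB r5<-Add2 // r0:6,r1:288,r2:48,r3:48,r4:Add1,r5:Add2
cycle 15: CDB Add1=43 // r0:6,r1:288,r2:48,r3:48,r4:43,r5:Add2
cycle 16: - // r0:6,r1:288,r2:48,r3:48,r4:43,r5:Add2
cycle 17: CDB Add2=245 // r0:6,r1:288,r2:48,r3:48,r4:43,r5:245
cycle 18: - // r0:6,r1:288,r2:48,r3:48,r4:43,r5:245
cycle 19: - // r0:6,r1:288,r2:48,r3:48,r4:43,r5:245
cycle 20: CDB Mul1=43 // r0:6,r1:288,r2:48,r3:48,r4:43,r5:245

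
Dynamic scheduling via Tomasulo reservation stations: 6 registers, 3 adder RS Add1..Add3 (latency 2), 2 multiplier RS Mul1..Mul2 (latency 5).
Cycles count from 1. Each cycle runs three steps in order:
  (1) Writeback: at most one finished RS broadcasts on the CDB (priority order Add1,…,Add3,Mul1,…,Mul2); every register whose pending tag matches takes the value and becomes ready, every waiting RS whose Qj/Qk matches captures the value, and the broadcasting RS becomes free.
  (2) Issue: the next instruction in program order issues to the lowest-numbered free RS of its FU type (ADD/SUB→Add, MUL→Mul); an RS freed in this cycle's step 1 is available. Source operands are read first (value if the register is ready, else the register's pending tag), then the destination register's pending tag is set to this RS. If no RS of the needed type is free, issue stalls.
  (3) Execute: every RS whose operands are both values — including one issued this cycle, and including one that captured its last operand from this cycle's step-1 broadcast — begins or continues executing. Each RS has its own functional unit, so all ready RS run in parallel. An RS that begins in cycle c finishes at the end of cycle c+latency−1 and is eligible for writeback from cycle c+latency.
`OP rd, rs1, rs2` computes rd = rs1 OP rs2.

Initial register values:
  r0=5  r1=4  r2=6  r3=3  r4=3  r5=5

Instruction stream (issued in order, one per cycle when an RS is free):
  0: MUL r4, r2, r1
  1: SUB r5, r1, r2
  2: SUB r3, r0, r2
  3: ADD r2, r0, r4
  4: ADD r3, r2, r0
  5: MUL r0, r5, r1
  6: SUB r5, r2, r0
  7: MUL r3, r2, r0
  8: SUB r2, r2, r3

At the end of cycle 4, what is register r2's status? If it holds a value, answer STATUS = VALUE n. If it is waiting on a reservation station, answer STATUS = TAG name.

STATUS = TAG Add1

cycle 1: issue MUL r4<-Mul1 // r0:5,r1:4,r2:6,r3:3,r4:Mul1,r5:5
cycle 2: issue SUB r5<-Add1 // r0:5,r1:4,r2:6,r3:3,r4:Mul1,r5:Add1
cycle 3: issue SUB r3<-Add2 // r0:5,r1:4,r2:6,r3:Add2,r4:Mul1,r5:Add1
cycle 4: CDB Add1=-2; issue ADD r2<-Add1 // r0:5,r1:4,r2:Add1,r3:Add2,r4:Mul1,r5:-2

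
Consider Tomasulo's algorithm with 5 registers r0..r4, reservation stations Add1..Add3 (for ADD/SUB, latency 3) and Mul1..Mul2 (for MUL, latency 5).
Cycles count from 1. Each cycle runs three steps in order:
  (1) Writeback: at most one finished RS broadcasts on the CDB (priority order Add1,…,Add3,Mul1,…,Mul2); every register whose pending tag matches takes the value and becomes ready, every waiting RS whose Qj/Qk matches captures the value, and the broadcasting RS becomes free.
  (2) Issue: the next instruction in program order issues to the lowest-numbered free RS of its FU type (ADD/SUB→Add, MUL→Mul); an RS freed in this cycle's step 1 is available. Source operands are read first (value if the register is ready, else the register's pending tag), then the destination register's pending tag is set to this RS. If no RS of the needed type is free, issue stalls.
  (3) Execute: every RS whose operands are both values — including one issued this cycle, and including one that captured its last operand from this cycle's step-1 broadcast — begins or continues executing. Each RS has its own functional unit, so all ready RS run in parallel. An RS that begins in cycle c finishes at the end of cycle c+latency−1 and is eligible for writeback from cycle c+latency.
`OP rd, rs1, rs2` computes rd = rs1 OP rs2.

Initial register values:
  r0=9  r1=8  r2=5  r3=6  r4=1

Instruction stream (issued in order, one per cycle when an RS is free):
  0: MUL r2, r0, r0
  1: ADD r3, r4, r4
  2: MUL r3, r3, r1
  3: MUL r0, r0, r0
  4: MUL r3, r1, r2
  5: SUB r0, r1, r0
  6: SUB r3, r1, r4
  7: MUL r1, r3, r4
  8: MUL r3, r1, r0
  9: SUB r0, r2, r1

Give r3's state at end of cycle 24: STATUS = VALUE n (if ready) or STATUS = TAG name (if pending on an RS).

STATUS = TAG Mul2

  c1: issue MUL r2<-Mul1  regs: r0:9,r1:8,r2:Mul1,r3:6,r4:1
  c2: issue ADD r3<-Add1  regs: r0:9,r1:8,r2:Mul1,r3:Add1,r4:1
  c3: issue MUL r3<-Mul2  regs: r0:9,r1:8,r2:Mul1,r3:Mul2,r4:1
  c4: stall  regs: r0:9,r1:8,r2:Mul1,r3:Mul2,r4:1
  c5: CDB Add1=2; stall  regs: r0:9,r1:8,r2:Mul1,r3:Mul2,r4:1
  c6: CDB Mul1=81; issue MUL r0<-Mul1  regs: r0:Mul1,r1:8,r2:81,r3:Mul2,r4:1
  c7: stall  regs: r0:Mul1,r1:8,r2:81,r3:Mul2,r4:1
  c8: stall  regs: r0:Mul1,r1:8,r2:81,r3:Mul2,r4:1
  c9: stall  regs: r0:Mul1,r1:8,r2:81,r3:Mul2,r4:1
  c10: CDB Mul2=16; issue MUL r3<-Mul2  regs: r0:Mul1,r1:8,r2:81,r3:Mul2,r4:1
  c11: CDB Mul1=81; issue SUB r0<-Add1  regs: r0:Add1,r1:8,r2:81,r3:Mul2,r4:1
  c12: issue SUB r3<-Add2  regs: r0:Add1,r1:8,r2:81,r3:Add2,r4:1
  c13: issue MUL r1<-Mul1  regs: r0:Add1,r1:Mul1,r2:81,r3:Add2,r4:1
  c14: CDB Add1=-73; stall  regs: r0:-73,r1:Mul1,r2:81,r3:Add2,r4:1
  c15: CDB Add2=7; stall  regs: r0:-73,r1:Mul1,r2:81,r3:7,r4:1
  c16: CDB Mul2=648; issue MUL r3<-Mul2  regs: r0:-73,r1:Mul1,r2:81,r3:Mul2,r4:1
  c17: issue SUB r0<-Add1  regs: r0:Add1,r1:Mul1,r2:81,r3:Mul2,r4:1
  c18: -  regs: r0:Add1,r1:Mul1,r2:81,r3:Mul2,r4:1
  c19: -  regs: r0:Add1,r1:Mul1,r2:81,r3:Mul2,r4:1
  c20: CDB Mul1=7  regs: r0:Add1,r1:7,r2:81,r3:Mul2,r4:1
  c21: -  regs: r0:Add1,r1:7,r2:81,r3:Mul2,r4:1
  c22: -  regs: r0:Add1,r1:7,r2:81,r3:Mul2,r4:1
  c23: CDB Add1=74  regs: r0:74,r1:7,r2:81,r3:Mul2,r4:1
  c24: -  regs: r0:74,r1:7,r2:81,r3:Mul2,r4:1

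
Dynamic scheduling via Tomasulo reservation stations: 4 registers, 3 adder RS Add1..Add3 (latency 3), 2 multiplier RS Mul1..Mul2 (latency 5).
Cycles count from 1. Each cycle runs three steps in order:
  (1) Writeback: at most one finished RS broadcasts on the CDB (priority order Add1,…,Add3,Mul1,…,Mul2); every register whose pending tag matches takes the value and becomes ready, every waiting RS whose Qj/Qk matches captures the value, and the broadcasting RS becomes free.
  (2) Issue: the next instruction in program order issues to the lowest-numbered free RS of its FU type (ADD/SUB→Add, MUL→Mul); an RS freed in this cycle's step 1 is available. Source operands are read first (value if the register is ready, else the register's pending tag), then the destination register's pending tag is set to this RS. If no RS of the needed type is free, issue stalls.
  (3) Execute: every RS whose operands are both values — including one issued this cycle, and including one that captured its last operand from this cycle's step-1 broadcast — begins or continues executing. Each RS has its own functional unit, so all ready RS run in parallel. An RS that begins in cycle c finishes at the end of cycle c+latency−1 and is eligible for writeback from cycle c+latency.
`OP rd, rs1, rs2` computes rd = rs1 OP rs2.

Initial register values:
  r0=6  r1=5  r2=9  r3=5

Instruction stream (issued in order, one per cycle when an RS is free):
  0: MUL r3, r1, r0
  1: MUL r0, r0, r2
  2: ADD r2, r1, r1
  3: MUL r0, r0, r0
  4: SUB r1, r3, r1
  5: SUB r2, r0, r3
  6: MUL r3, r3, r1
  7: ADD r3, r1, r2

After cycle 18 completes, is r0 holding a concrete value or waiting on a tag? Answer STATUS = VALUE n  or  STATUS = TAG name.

  c1: issue MUL r3<-Mul1  regs: r0:6,r1:5,r2:9,r3:Mul1
  c2: issue MUL r0<-Mul2  regs: r0:Mul2,r1:5,r2:9,r3:Mul1
  c3: issue ADD r2<-Add1  regs: r0:Mul2,r1:5,r2:Add1,r3:Mul1
  c4: stall  regs: r0:Mul2,r1:5,r2:Add1,r3:Mul1
  c5: stall  regs: r0:Mul2,r1:5,r2:Add1,r3:Mul1
  c6: CDB Add1=10; stall  regs: r0:Mul2,r1:5,r2:10,r3:Mul1
  c7: CDB Mul1=30; issue MUL r0<-Mul1  regs: r0:Mul1,r1:5,r2:10,r3:30
  c8: CDB Mul2=54; issue SUB r1<-Add1  regs: r0:Mul1,r1:Add1,r2:10,r3:30
  c9: issue SUB r2<-Add2  regs: r0:Mul1,r1:Add1,r2:Add2,r3:30
  c10: issue MUL r3<-Mul2  regs: r0:Mul1,r1:Add1,r2:Add2,r3:Mul2
  c11: CDB Add1=25; issue ADD r3<-Add1  regs: r0:Mul1,r1:25,r2:Add2,r3:Add1
  c12: -  regs: r0:Mul1,r1:25,r2:Add2,r3:Add1
  c13: CDB Mul1=2916  regs: r0:2916,r1:25,r2:Add2,r3:Add1
  c14: -  regs: r0:2916,r1:25,r2:Add2,r3:Add1
  c15: -  regs: r0:2916,r1:25,r2:Add2,r3:Add1
  c16: CDB Add2=2886  regs: r0:2916,r1:25,r2:2886,r3:Add1
  c17: CDB Mul2=750  regs: r0:2916,r1:25,r2:2886,r3:Add1
  c18: -  regs: r0:2916,r1:25,r2:2886,r3:Add1

STATUS = VALUE 2916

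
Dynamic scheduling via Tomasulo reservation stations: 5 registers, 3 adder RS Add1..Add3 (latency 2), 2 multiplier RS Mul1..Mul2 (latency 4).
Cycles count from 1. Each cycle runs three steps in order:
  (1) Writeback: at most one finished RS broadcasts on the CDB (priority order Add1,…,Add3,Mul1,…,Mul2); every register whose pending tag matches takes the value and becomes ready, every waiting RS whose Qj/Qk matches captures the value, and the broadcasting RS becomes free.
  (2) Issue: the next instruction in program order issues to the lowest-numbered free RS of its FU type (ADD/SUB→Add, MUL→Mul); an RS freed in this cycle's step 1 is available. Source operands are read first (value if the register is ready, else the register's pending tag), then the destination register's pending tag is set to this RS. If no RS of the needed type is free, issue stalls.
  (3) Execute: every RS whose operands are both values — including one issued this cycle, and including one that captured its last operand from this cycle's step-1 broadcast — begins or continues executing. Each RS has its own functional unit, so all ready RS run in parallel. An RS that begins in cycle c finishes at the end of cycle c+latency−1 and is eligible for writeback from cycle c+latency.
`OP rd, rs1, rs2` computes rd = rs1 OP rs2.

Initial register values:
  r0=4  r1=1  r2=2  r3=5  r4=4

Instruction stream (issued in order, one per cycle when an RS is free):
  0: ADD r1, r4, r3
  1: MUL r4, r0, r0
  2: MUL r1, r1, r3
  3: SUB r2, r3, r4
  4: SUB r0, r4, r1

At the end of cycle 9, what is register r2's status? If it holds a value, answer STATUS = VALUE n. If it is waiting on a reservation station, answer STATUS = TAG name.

STATUS = VALUE -11

c1: issue ADD r1<-Add1 | r0:4,r1:Add1,r2:2,r3:5,r4:4
c2: issue MUL r4<-Mul1 | r0:4,r1:Add1,r2:2,r3:5,r4:Mul1
c3: CDB Add1=9; issue MUL r1<-Mul2 | r0:4,r1:Mul2,r2:2,r3:5,r4:Mul1
c4: issue SUB r2<-Add1 | r0:4,r1:Mul2,r2:Add1,r3:5,r4:Mul1
c5: issue SUB r0<-Add2 | r0:Add2,r1:Mul2,r2:Add1,r3:5,r4:Mul1
c6: CDB Mul1=16 | r0:Add2,r1:Mul2,r2:Add1,r3:5,r4:16
c7: CDB Mul2=45 | r0:Add2,r1:45,r2:Add1,r3:5,r4:16
c8: CDB Add1=-11 | r0:Add2,r1:45,r2:-11,r3:5,r4:16
c9: CDB Add2=-29 | r0:-29,r1:45,r2:-11,r3:5,r4:16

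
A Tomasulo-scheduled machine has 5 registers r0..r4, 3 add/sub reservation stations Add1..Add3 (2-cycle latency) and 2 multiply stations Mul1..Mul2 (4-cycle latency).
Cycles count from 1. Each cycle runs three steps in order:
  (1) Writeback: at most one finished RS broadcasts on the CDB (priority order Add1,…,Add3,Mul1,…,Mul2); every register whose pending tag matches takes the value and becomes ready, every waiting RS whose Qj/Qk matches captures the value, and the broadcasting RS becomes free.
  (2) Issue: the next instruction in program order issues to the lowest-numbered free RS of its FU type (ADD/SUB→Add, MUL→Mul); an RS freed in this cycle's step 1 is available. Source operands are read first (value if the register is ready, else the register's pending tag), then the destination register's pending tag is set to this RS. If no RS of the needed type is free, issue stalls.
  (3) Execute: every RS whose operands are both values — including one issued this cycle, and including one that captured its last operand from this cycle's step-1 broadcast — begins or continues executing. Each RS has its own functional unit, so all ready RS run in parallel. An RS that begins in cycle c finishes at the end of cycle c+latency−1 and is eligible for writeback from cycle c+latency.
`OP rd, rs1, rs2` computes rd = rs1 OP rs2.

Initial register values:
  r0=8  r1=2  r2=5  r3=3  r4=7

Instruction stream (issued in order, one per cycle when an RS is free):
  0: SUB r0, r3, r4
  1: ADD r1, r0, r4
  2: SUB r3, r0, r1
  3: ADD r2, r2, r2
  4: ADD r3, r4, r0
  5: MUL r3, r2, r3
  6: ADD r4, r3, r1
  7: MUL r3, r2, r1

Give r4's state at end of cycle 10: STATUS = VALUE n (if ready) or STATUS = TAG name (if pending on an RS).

STATUS = TAG Add1

c1: issue SUB r0<-Add1 | r0:Add1,r1:2,r2:5,r3:3,r4:7
c2: issue ADD r1<-Add2 | r0:Add1,r1:Add2,r2:5,r3:3,r4:7
c3: CDB Add1=-4; issue SUB r3<-Add1 | r0:-4,r1:Add2,r2:5,r3:Add1,r4:7
c4: issue ADD r2<-Add3 | r0:-4,r1:Add2,r2:Add3,r3:Add1,r4:7
c5: CDB Add2=3; issue ADD r3<-Add2 | r0:-4,r1:3,r2:Add3,r3:Add2,r4:7
c6: CDB Add3=10; issue MUL r3<-Mul1 | r0:-4,r1:3,r2:10,r3:Mul1,r4:7
c7: CDB Add1=-7; issue ADD r4<-Add1 | r0:-4,r1:3,r2:10,r3:Mul1,r4:Add1
c8: CDB Add2=3; issue MUL r3<-Mul2 | r0:-4,r1:3,r2:10,r3:Mul2,r4:Add1
c9: - | r0:-4,r1:3,r2:10,r3:Mul2,r4:Add1
c10: - | r0:-4,r1:3,r2:10,r3:Mul2,r4:Add1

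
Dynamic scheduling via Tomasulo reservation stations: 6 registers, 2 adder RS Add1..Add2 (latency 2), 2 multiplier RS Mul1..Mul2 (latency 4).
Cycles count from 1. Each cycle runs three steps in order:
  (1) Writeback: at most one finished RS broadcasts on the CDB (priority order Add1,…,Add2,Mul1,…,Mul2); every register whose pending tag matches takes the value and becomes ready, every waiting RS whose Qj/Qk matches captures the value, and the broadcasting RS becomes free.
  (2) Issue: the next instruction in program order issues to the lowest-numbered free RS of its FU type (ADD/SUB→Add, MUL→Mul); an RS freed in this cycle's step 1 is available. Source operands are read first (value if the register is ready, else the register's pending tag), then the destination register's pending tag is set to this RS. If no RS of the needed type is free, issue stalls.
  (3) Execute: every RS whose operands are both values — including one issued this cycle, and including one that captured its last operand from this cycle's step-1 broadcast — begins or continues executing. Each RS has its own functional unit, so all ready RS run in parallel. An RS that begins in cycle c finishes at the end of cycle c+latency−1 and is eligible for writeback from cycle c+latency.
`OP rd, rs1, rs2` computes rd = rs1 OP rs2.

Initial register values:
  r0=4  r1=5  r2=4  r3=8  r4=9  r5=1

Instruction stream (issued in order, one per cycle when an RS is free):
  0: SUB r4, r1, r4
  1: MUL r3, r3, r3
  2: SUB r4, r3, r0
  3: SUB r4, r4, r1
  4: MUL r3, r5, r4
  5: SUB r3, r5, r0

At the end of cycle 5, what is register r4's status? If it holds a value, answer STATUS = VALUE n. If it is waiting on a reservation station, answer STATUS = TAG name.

cycle 1: issue SUB r4<-Add1 // r0:4,r1:5,r2:4,r3:8,r4:Add1,r5:1
cycle 2: issue MUL r3<-Mul1 // r0:4,r1:5,r2:4,r3:Mul1,r4:Add1,r5:1
cycle 3: CDB Add1=-4; issue SUB r4<-Add1 // r0:4,r1:5,r2:4,r3:Mul1,r4:Add1,r5:1
cycle 4: issue SUB r4<-Add2 // r0:4,r1:5,r2:4,r3:Mul1,r4:Add2,r5:1
cycle 5: issue MUL r3<-Mul2 // r0:4,r1:5,r2:4,r3:Mul2,r4:Add2,r5:1

STATUS = TAG Add2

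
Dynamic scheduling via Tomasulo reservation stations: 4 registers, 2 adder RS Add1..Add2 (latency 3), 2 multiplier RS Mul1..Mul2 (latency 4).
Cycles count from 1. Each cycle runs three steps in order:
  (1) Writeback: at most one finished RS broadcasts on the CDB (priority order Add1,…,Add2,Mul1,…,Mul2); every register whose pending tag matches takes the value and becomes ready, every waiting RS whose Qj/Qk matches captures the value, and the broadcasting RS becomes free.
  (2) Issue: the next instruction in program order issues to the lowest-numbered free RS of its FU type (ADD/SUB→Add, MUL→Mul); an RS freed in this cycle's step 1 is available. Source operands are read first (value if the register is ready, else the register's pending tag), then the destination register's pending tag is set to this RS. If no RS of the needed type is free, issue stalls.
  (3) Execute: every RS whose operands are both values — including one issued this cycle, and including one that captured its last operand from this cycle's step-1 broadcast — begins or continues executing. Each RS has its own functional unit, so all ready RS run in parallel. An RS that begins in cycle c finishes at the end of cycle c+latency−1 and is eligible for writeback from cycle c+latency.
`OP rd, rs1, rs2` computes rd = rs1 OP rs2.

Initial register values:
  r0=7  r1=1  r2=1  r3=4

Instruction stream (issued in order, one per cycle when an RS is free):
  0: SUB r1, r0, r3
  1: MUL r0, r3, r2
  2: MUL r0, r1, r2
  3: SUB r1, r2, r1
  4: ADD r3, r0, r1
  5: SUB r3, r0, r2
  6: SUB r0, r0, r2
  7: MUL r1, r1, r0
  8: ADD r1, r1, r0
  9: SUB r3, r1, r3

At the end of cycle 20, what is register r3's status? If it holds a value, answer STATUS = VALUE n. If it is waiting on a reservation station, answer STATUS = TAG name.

cycle 1: issue SUB r1<-Add1 // r0:7,r1:Add1,r2:1,r3:4
cycle 2: issue MUL r0<-Mul1 // r0:Mul1,r1:Add1,r2:1,r3:4
cycle 3: issue MUL r0<-Mul2 // r0:Mul2,r1:Add1,r2:1,r3:4
cycle 4: CDB Add1=3; issue SUB r1<-Add1 // r0:Mul2,r1:Add1,r2:1,r3:4
cycle 5: issue ADD r3<-Add2 // r0:Mul2,r1:Add1,r2:1,r3:Add2
cycle 6: CDB Mul1=4; stall // r0:Mul2,r1:Add1,r2:1,r3:Add2
cycle 7: CDB Add1=-2; issue SUB r3<-Add1 // r0:Mul2,r1:-2,r2:1,r3:Add1
cycle 8: CDB Mul2=3; stall // r0:3,r1:-2,r2:1,r3:Add1
cycle 9: stall // r0:3,r1:-2,r2:1,r3:Add1
cycle 10: stall // r0:3,r1:-2,r2:1,r3:Add1
cycle 11: CDB Add1=2; issue SUB r0<-Add1 // r0:Add1,r1:-2,r2:1,r3:2
cycle 12: CDB Add2=1; issue MUL r1<-Mul1 // r0:Add1,r1:Mul1,r2:1,r3:2
cycle 13: issue ADD r1<-Add2 // r0:Add1,r1:Add2,r2:1,r3:2
cycle 14: CDB Add1=2; issue SUB r3<-Add1 // r0:2,r1:Add2,r2:1,r3:Add1
cycle 15: - // r0:2,r1:Add2,r2:1,r3:Add1
cycle 16: - // r0:2,r1:Add2,r2:1,r3:Add1
cycle 17: - // r0:2,r1:Add2,r2:1,r3:Add1
cycle 18: CDB Mul1=-4 // r0:2,r1:Add2,r2:1,r3:Add1
cycle 19: - // r0:2,r1:Add2,r2:1,r3:Add1
cycle 20: - // r0:2,r1:Add2,r2:1,r3:Add1

STATUS = TAG Add1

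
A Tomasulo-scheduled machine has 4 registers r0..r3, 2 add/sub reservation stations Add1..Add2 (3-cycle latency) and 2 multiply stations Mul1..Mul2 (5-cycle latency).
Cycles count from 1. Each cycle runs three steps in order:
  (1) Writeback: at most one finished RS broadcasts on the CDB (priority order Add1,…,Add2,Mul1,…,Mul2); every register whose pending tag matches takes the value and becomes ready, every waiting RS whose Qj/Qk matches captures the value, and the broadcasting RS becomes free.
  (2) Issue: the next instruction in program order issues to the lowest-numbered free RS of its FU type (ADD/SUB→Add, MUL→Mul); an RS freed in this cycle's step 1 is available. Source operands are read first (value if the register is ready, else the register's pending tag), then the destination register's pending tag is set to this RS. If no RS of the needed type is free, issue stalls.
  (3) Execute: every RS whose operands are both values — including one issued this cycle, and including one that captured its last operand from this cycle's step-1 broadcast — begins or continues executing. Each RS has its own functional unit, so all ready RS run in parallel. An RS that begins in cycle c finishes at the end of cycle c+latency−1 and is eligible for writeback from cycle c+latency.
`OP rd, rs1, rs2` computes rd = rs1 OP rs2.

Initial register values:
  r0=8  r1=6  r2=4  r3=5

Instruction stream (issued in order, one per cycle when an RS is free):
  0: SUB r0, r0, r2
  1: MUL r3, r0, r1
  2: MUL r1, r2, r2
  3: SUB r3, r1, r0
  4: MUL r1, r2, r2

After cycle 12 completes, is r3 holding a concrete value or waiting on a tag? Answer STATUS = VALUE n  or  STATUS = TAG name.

STATUS = VALUE 12

  c1: issue SUB r0<-Add1  regs: r0:Add1,r1:6,r2:4,r3:5
  c2: issue MUL r3<-Mul1  regs: r0:Add1,r1:6,r2:4,r3:Mul1
  c3: issue MUL r1<-Mul2  regs: r0:Add1,r1:Mul2,r2:4,r3:Mul1
  c4: CDB Add1=4; issue SUB r3<-Add1  regs: r0:4,r1:Mul2,r2:4,r3:Add1
  c5: stall  regs: r0:4,r1:Mul2,r2:4,r3:Add1
  c6: stall  regs: r0:4,r1:Mul2,r2:4,r3:Add1
  c7: stall  regs: r0:4,r1:Mul2,r2:4,r3:Add1
  c8: CDB Mul2=16; issue MUL r1<-Mul2  regs: r0:4,r1:Mul2,r2:4,r3:Add1
  c9: CDB Mul1=24  regs: r0:4,r1:Mul2,r2:4,r3:Add1
  c10: -  regs: r0:4,r1:Mul2,r2:4,r3:Add1
  c11: CDB Add1=12  regs: r0:4,r1:Mul2,r2:4,r3:12
  c12: -  regs: r0:4,r1:Mul2,r2:4,r3:12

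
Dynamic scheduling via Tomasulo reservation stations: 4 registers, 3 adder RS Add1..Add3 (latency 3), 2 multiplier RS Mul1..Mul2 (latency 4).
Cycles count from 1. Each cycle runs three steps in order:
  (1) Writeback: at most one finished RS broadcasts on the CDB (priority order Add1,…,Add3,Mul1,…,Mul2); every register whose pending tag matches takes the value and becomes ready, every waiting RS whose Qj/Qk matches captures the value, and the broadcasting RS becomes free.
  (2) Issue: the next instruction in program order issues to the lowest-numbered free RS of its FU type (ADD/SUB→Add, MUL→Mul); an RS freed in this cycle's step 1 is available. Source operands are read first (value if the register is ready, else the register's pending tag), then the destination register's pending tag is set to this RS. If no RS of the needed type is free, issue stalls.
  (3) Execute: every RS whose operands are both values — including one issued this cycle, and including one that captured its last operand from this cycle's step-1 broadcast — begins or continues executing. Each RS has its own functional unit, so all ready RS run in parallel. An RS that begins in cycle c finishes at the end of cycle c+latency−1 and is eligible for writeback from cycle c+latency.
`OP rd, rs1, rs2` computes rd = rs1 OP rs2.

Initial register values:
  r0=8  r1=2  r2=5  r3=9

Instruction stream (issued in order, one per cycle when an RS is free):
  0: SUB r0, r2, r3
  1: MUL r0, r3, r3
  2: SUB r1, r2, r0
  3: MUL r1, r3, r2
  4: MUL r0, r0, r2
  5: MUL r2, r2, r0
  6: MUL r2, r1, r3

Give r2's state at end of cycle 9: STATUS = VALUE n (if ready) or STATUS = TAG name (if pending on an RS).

cycle 1: issue SUB r0<-Add1 // r0:Add1,r1:2,r2:5,r3:9
cycle 2: issue MUL r0<-Mul1 // r0:Mul1,r1:2,r2:5,r3:9
cycle 3: issue SUB r1<-Add2 // r0:Mul1,r1:Add2,r2:5,r3:9
cycle 4: CDB Add1=-4; issue MUL r1<-Mul2 // r0:Mul1,r1:Mul2,r2:5,r3:9
cycle 5: stall // r0:Mul1,r1:Mul2,r2:5,r3:9
cycle 6: CDB Mul1=81; issue MUL r0<-Mul1 // r0:Mul1,r1:Mul2,r2:5,r3:9
cycle 7: stall // r0:Mul1,r1:Mul2,r2:5,r3:9
cycle 8: CDB Mul2=45; issue MUL r2<-Mul2 // r0:Mul1,r1:45,r2:Mul2,r3:9
cycle 9: CDB Add2=-76; stall // r0:Mul1,r1:45,r2:Mul2,r3:9

STATUS = TAG Mul2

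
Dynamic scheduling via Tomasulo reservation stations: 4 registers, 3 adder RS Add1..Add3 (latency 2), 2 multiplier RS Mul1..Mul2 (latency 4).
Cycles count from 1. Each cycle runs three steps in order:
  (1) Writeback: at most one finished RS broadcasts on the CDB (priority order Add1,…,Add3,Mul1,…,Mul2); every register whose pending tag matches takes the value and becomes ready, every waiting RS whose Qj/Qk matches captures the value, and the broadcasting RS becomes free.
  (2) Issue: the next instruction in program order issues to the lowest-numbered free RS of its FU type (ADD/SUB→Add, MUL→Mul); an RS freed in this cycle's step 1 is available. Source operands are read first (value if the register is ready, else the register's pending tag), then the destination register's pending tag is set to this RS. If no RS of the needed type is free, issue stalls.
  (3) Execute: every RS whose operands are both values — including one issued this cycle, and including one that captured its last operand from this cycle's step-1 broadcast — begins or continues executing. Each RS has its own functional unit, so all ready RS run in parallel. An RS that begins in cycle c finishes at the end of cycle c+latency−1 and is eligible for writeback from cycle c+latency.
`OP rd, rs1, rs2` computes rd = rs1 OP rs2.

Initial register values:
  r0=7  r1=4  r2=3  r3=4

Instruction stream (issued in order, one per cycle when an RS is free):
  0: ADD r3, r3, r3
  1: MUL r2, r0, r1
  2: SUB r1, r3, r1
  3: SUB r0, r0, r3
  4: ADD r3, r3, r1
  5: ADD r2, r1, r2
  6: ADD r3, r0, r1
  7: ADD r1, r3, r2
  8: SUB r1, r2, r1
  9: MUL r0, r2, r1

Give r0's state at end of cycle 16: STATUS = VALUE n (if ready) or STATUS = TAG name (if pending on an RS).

c1: issue ADD r3<-Add1 | r0:7,r1:4,r2:3,r3:Add1
c2: issue MUL r2<-Mul1 | r0:7,r1:4,r2:Mul1,r3:Add1
c3: CDB Add1=8; issue SUB r1<-Add1 | r0:7,r1:Add1,r2:Mul1,r3:8
c4: issue SUB r0<-Add2 | r0:Add2,r1:Add1,r2:Mul1,r3:8
c5: CDB Add1=4; issue ADD r3<-Add1 | r0:Add2,r1:4,r2:Mul1,r3:Add1
c6: CDB Add2=-1; issue ADD r2<-Add2 | r0:-1,r1:4,r2:Add2,r3:Add1
c7: CDB Add1=12; issue ADD r3<-Add1 | r0:-1,r1:4,r2:Add2,r3:Add1
c8: CDB Mul1=28; issue ADD r1<-Add3 | r0:-1,r1:Add3,r2:Add2,r3:Add1
c9: CDB Add1=3; issue SUB r1<-Add1 | r0:-1,r1:Add1,r2:Add2,r3:3
c10: CDB Add2=32; issue MUL r0<-Mul1 | r0:Mul1,r1:Add1,r2:32,r3:3
c11: - | r0:Mul1,r1:Add1,r2:32,r3:3
c12: CDB Add3=35 | r0:Mul1,r1:Add1,r2:32,r3:3
c13: - | r0:Mul1,r1:Add1,r2:32,r3:3
c14: CDB Add1=-3 | r0:Mul1,r1:-3,r2:32,r3:3
c15: - | r0:Mul1,r1:-3,r2:32,r3:3
c16: - | r0:Mul1,r1:-3,r2:32,r3:3

STATUS = TAG Mul1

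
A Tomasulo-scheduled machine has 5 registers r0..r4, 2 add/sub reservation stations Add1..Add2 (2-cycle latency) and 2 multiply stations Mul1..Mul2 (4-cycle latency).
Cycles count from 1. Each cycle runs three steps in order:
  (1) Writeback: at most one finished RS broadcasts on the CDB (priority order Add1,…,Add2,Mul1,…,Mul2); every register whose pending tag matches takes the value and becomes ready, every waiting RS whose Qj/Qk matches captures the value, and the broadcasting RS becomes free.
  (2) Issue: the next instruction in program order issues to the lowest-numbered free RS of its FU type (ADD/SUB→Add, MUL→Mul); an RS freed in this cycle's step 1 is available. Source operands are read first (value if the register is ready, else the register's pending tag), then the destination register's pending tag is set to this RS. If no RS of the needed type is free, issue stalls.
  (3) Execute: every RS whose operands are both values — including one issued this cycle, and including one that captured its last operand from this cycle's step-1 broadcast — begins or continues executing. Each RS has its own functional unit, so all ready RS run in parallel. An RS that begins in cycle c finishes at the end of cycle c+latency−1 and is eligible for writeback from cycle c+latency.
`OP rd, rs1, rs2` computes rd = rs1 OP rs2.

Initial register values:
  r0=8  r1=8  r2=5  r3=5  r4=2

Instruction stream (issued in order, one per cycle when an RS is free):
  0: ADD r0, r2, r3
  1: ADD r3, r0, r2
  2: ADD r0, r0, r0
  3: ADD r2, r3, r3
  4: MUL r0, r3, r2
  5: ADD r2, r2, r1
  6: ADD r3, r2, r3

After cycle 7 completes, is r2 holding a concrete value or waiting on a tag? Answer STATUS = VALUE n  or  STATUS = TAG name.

cycle 1: issue ADD r0<-Add1 // r0:Add1,r1:8,r2:5,r3:5,r4:2
cycle 2: issue ADD r3<-Add2 // r0:Add1,r1:8,r2:5,r3:Add2,r4:2
cycle 3: CDB Add1=10; issue ADD r0<-Add1 // r0:Add1,r1:8,r2:5,r3:Add2,r4:2
cycle 4: stall // r0:Add1,r1:8,r2:5,r3:Add2,r4:2
cycle 5: CDB Add1=20; issue ADD r2<-Add1 // r0:20,r1:8,r2:Add1,r3:Add2,r4:2
cycle 6: CDB Add2=15; issue MUL r0<-Mul1 // r0:Mul1,r1:8,r2:Add1,r3:15,r4:2
cycle 7: issue ADD r2<-Add2 // r0:Mul1,r1:8,r2:Add2,r3:15,r4:2

STATUS = TAG Add2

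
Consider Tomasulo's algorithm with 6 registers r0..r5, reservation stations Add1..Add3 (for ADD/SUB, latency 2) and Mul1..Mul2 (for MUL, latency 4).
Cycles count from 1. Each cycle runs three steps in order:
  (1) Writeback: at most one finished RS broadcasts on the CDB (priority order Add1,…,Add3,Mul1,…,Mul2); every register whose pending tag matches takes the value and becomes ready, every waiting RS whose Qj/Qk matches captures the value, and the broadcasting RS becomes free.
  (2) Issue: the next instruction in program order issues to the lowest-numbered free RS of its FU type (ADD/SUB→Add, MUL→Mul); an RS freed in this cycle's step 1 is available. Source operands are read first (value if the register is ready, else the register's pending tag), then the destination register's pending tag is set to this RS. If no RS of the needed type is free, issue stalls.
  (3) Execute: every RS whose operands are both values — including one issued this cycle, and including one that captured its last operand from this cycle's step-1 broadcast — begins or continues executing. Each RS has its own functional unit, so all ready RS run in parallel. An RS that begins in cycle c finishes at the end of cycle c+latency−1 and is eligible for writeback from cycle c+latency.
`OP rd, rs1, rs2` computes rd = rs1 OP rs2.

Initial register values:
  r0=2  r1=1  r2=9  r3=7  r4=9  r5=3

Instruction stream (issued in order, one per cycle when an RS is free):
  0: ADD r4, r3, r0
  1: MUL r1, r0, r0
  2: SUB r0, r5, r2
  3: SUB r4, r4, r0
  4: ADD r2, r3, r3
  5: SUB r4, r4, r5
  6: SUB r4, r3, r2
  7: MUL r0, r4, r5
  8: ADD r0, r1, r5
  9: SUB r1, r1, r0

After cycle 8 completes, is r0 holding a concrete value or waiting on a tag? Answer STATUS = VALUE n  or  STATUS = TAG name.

cycle 1: issue ADD r4<-Add1 // r0:2,r1:1,r2:9,r3:7,r4:Add1,r5:3
cycle 2: issue MUL r1<-Mul1 // r0:2,r1:Mul1,r2:9,r3:7,r4:Add1,r5:3
cycle 3: CDB Add1=9; issue SUB r0<-Add1 // r0:Add1,r1:Mul1,r2:9,r3:7,r4:9,r5:3
cycle 4: issue SUB r4<-Add2 // r0:Add1,r1:Mul1,r2:9,r3:7,r4:Add2,r5:3
cycle 5: CDB Add1=-6; issue ADD r2<-Add1 // r0:-6,r1:Mul1,r2:Add1,r3:7,r4:Add2,r5:3
cycle 6: CDB Mul1=4; issue SUB r4<-Add3 // r0:-6,r1:4,r2:Add1,r3:7,r4:Add3,r5:3
cycle 7: CDB Add1=14; issue SUB r4<-Add1 // r0:-6,r1:4,r2:14,r3:7,r4:Add1,r5:3
cycle 8: CDB Add2=15; issue MUL r0<-Mul1 // r0:Mul1,r1:4,r2:14,r3:7,r4:Add1,r5:3

STATUS = TAG Mul1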